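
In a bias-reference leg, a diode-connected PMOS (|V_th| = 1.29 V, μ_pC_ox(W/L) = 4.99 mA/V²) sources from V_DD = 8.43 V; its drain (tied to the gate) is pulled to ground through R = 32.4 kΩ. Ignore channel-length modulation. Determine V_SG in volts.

V_SG = 1.58 V

With gate tied to drain, V_SG = V_SD ≥ V_SG − |V_th|, so the device is in saturation.
KCL at the drain: ½ k_p (V_SG − |V_th|)² = (V_DD − V_SG)/R.
Let x = V_SG − 1.29. Then 80.8 x² + x − 7.14 = 0, giving x = 0.291 V (positive root), so V_SG = 1.58 V.
I_D = (V_DD − V_SG)/R = (8.43 − 1.58) / 32.4 = 0.211 mA.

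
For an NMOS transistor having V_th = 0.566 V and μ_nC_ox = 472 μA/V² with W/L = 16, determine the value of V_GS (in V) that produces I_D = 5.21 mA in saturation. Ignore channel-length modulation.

k_n = μ_nC_ox · (W/L) = 7.552 mA/V².
In saturation I_D = ½ k_n (V_GS − V_th)², so V_GS − V_th = √(2 I_D / k_n) = √(2 × 5.21 / 7.552) = 1.17 V.
V_GS = 0.566 + 1.17 = 1.74 V.

V_GS = 1.74 V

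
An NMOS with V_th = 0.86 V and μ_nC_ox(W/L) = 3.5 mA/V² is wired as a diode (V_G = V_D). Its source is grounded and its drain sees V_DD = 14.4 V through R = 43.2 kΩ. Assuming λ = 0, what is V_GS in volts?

With gate tied to drain, V_GS = V_DS ≥ V_GS − V_th, so the device is in saturation.
KCL at the drain: ½ k_n (V_GS − V_th)² = (V_DD − V_GS)/R.
Let x = V_GS − 0.86. Then 75.6 x² + x − 13.54 = 0, giving x = 0.417 V (positive root), so V_GS = 1.28 V.
I_D = (V_DD − V_GS)/R = (14.4 − 1.28) / 43.2 = 0.304 mA.

V_GS = 1.28 V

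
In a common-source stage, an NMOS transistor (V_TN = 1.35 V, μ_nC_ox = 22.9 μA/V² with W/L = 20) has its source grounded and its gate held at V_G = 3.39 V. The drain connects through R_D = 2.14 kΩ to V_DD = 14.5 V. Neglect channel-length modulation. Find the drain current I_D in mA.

I_D = 0.953 mA

V_GS = V_G = 3.39 V, so V_ov = 3.39 − 1.35 = 2.04 V.
k_n = μ_nC_ox · (W/L) = 0.458 mA/V².
Assume saturation: I_D = ½ k_n V_ov² = 0.5 × 0.458 × 2.04² = 0.953 mA, giving V_DS = V_DD − I_D R_D = 14.5 − 0.953 × 2.14 = 12.5 V.
V_DS = 12.5 V ≥ V_ov = 2.04 V, confirming saturation.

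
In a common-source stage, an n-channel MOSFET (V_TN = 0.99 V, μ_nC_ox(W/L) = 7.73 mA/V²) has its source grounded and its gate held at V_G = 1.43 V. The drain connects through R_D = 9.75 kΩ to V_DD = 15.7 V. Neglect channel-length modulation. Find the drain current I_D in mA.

I_D = 0.748 mA

V_GS = V_G = 1.43 V, so V_ov = 1.43 − 0.99 = 0.44 V.
Assume saturation: I_D = ½ k_n V_ov² = 0.5 × 7.73 × 0.44² = 0.748 mA, giving V_DS = V_DD − I_D R_D = 15.7 − 0.748 × 9.75 = 8.4 V.
V_DS = 8.4 V ≥ V_ov = 0.44 V, confirming saturation.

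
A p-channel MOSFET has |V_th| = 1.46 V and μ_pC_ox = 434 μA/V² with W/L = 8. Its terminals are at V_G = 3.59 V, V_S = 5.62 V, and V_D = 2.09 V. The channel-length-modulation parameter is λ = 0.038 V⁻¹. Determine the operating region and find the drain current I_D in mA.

Saturation; I_D = 0.640 mA

V_SG = V_S − V_G = 5.62 − 3.59 = 2.03 V; V_SD = V_S − V_D = 5.62 − 2.09 = 3.53 V.
k_p = μ_pC_ox · (W/L) = 3.472 mA/V².
V_ov = V_SG − |V_th| = 2.03 − 1.46 = 0.57 V.
Since V_SD = 3.53 V ≥ V_ov = 0.57 V, the device is in saturation.
I_D = ½ k_p V_ov² (1 + λ V_SD) = 0.5 × 3.472 × 0.57² × (1 + 0.038 × 3.53) = 0.64 mA.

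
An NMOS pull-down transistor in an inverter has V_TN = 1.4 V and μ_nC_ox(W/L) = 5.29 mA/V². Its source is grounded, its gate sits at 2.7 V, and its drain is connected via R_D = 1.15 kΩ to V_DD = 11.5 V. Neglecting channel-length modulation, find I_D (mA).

I_D = 4.47 mA

V_GS = V_G = 2.7 V, so V_ov = 2.7 − 1.4 = 1.3 V.
Assume saturation: I_D = ½ k_n V_ov² = 0.5 × 5.29 × 1.3² = 4.47 mA, giving V_DS = V_DD − I_D R_D = 11.5 − 4.47 × 1.15 = 6.36 V.
V_DS = 6.36 V ≥ V_ov = 1.3 V, confirming saturation.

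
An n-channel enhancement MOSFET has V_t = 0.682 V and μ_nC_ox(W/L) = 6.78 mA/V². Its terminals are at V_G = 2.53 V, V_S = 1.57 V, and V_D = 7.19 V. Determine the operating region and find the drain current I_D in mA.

V_GS = V_G − V_S = 2.53 − 1.57 = 0.96 V; V_DS = V_D − V_S = 7.19 − 1.57 = 5.62 V.
V_ov = V_GS − V_t = 0.96 − 0.682 = 0.278 V.
Since V_DS = 5.62 V ≥ V_ov = 0.278 V, the device is in saturation.
I_D = ½ k_n V_ov² = 0.5 × 6.78 × 0.278² = 0.262 mA.

Saturation; I_D = 0.262 mA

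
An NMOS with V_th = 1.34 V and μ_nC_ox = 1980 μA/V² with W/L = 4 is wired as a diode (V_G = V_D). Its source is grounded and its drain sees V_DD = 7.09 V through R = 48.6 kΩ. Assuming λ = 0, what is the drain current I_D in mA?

With gate tied to drain, V_GS = V_DS ≥ V_GS − V_th, so the device is in saturation.
k_n = μ_nC_ox · (W/L) = 7.92 mA/V².
KCL at the drain: ½ k_n (V_GS − V_th)² = (V_DD − V_GS)/R.
Let x = V_GS − 1.34. Then 192 x² + x − 5.75 = 0, giving x = 0.17 V (positive root), so V_GS = 1.51 V.
I_D = (V_DD − V_GS)/R = (7.09 − 1.51) / 48.6 = 0.115 mA.

I_D = 0.115 mA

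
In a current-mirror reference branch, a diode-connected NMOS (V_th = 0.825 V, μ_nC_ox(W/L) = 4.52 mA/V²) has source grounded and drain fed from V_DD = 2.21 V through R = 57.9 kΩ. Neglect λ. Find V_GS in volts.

With gate tied to drain, V_GS = V_DS ≥ V_GS − V_th, so the device is in saturation.
KCL at the drain: ½ k_n (V_GS − V_th)² = (V_DD − V_GS)/R.
Let x = V_GS − 0.825. Then 131 x² + x − 1.385 = 0, giving x = 0.0991 V (positive root), so V_GS = 0.924 V.
I_D = (V_DD − V_GS)/R = (2.21 − 0.924) / 57.9 = 0.0222 mA.

V_GS = 0.924 V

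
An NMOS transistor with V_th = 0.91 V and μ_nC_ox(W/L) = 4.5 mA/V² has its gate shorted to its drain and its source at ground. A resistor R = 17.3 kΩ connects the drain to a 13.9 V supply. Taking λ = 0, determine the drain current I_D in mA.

With gate tied to drain, V_GS = V_DS ≥ V_GS − V_th, so the device is in saturation.
KCL at the drain: ½ k_n (V_GS − V_th)² = (V_DD − V_GS)/R.
Let x = V_GS − 0.91. Then 38.9 x² + x − 12.99 = 0, giving x = 0.565 V (positive root), so V_GS = 1.47 V.
I_D = (V_DD − V_GS)/R = (13.9 − 1.47) / 17.3 = 0.718 mA.

I_D = 0.718 mA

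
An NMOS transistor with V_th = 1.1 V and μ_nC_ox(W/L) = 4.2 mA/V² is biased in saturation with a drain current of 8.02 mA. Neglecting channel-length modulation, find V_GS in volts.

In saturation I_D = ½ k_n (V_GS − V_th)², so V_GS − V_th = √(2 I_D / k_n) = √(2 × 8.02 / 4.2) = 1.95 V.
V_GS = 1.1 + 1.95 = 3.05 V.

V_GS = 3.05 V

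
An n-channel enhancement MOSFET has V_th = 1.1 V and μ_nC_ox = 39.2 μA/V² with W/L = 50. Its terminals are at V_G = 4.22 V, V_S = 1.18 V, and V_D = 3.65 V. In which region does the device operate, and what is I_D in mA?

V_GS = V_G − V_S = 4.22 − 1.18 = 3.04 V; V_DS = V_D − V_S = 3.65 − 1.18 = 2.47 V.
k_n = μ_nC_ox · (W/L) = 1.96 mA/V².
V_ov = V_GS − V_th = 3.04 − 1.1 = 1.94 V.
Since V_DS = 2.47 V ≥ V_ov = 1.94 V, the device is in saturation.
I_D = ½ k_n V_ov² = 0.5 × 1.96 × 1.94² = 3.69 mA.

Saturation; I_D = 3.69 mA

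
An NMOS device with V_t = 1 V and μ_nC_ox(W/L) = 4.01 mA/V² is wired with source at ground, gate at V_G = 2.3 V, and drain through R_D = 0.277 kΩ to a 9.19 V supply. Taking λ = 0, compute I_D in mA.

I_D = 3.39 mA

V_GS = V_G = 2.3 V, so V_ov = 2.3 − 1 = 1.3 V.
Assume saturation: I_D = ½ k_n V_ov² = 0.5 × 4.01 × 1.3² = 3.39 mA, giving V_DS = V_DD − I_D R_D = 9.19 − 3.39 × 0.277 = 8.25 V.
V_DS = 8.25 V ≥ V_ov = 1.3 V, confirming saturation.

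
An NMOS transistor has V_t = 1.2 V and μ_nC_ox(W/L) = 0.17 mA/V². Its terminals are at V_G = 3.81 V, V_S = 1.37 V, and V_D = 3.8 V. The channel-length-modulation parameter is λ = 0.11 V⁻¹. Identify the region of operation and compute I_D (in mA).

V_GS = V_G − V_S = 3.81 − 1.37 = 2.44 V; V_DS = V_D − V_S = 3.8 − 1.37 = 2.43 V.
V_ov = V_GS − V_t = 2.44 − 1.2 = 1.24 V.
Since V_DS = 2.43 V ≥ V_ov = 1.24 V, the device is in saturation.
I_D = ½ k_n V_ov² (1 + λ V_DS) = 0.5 × 0.17 × 1.24² × (1 + 0.11 × 2.43) = 0.166 mA.

Saturation; I_D = 0.166 mA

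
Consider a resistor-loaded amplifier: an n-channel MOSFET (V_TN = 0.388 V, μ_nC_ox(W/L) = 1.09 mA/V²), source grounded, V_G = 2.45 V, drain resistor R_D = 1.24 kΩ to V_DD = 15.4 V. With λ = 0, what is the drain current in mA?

V_GS = V_G = 2.45 V, so V_ov = 2.45 − 0.388 = 2.06 V.
Assume saturation: I_D = ½ k_n V_ov² = 0.5 × 1.09 × 2.06² = 2.32 mA, giving V_DS = V_DD − I_D R_D = 15.4 − 2.32 × 1.24 = 12.5 V.
V_DS = 12.5 V ≥ V_ov = 2.06 V, confirming saturation.

I_D = 2.32 mA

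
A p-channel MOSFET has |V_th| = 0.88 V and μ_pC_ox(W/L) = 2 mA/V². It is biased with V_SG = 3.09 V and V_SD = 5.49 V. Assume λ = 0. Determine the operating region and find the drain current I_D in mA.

V_ov = V_SG − |V_th| = 3.09 − 0.88 = 2.21 V.
Since V_SD = 5.49 V ≥ V_ov = 2.21 V, the device is in saturation.
I_D = ½ k_p V_ov² = 0.5 × 2 × 2.21² = 4.88 mA.

Saturation; I_D = 4.88 mA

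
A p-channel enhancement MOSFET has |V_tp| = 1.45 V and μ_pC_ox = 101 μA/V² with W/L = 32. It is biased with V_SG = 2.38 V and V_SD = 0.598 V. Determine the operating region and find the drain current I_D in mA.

Triode; I_D = 1.22 mA

k_p = μ_pC_ox · (W/L) = 3.232 mA/V².
V_ov = V_SG − |V_tp| = 2.38 − 1.45 = 0.93 V.
Since V_SD = 0.598 V < V_ov = 0.93 V, the device is in the triode region.
I_D = k_p [V_ov · V_SD − ½ V_SD²] = 3.232 × [0.93 × 0.598 − 0.5 × 0.598²] = 1.22 mA.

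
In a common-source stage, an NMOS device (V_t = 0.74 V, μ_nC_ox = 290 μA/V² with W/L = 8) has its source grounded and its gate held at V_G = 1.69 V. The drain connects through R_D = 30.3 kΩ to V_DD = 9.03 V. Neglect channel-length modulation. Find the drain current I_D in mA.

I_D = 0.293 mA

V_GS = V_G = 1.69 V, so V_ov = 1.69 − 0.74 = 0.95 V.
k_n = μ_nC_ox · (W/L) = 2.32 mA/V².
Assume saturation: I_D = ½ k_n V_ov² = 0.5 × 2.32 × 0.95² = 1.05 mA, giving V_DS = V_DD − I_D R_D = 9.03 − 1.05 × 30.3 = -22.7 V.
But -22.7 V < V_ov = 0.95 V, so the device is actually in triode.
In triode I_D = k_n[V_ov V_DS − ½ V_DS²] and I_D = (V_DD − V_DS)/R_D. Equating: 35.1 V_DS² − 67.78 V_DS + 9.03 = 0, giving V_DS = 0.144 V (the root below V_ov).
I_D = (9.03 − 0.144) / 30.3 = 0.293 mA.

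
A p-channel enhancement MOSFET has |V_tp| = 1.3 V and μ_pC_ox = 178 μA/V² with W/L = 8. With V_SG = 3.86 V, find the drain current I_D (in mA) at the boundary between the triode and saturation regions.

At the boundary V_SD = V_ov = V_SG − |V_tp| = 3.86 − 1.3 = 2.56 V.
k_p = μ_pC_ox · (W/L) = 1.424 mA/V².
I_D = ½ k_p V_ov² = 0.5 × 1.424 × 2.56² = 4.67 mA.

I_D = 4.67 mA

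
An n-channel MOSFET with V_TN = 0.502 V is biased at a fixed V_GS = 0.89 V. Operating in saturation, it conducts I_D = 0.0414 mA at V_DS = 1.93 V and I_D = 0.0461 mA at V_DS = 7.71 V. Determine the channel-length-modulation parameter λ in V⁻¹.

λ = 0.0204 V⁻¹

With V_GS fixed, I_D ∝ (1 + λ V_DS) in saturation, so I_D2/I_D1 = (1 + λ V_DS2)/(1 + λ V_DS1).
0.0461/0.0414 = 1.114 = (1 + 7.71 λ)/(1 + 1.93 λ).
Solving: λ (I_D1 V_DS2 − I_D2 V_DS1) = I_D2 − I_D1, so λ = (0.0461 − 0.0414) / (0.0414 × 7.71 − 0.0461 × 1.93) = 0.0047 / 0.23 = 0.0204 V⁻¹.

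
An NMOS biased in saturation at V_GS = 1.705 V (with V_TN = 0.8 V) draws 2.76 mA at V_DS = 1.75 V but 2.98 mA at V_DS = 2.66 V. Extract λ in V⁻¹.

λ = 0.103 V⁻¹

With V_GS fixed, I_D ∝ (1 + λ V_DS) in saturation, so I_D2/I_D1 = (1 + λ V_DS2)/(1 + λ V_DS1).
2.98/2.76 = 1.08 = (1 + 2.66 λ)/(1 + 1.75 λ).
Solving: λ (I_D1 V_DS2 − I_D2 V_DS1) = I_D2 − I_D1, so λ = (2.98 − 2.76) / (2.76 × 2.66 − 2.98 × 1.75) = 0.22 / 2.13 = 0.103 V⁻¹.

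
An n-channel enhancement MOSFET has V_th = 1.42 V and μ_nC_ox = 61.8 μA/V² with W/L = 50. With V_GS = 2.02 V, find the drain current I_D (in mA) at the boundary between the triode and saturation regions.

I_D = 0.556 mA

At the boundary V_DS = V_ov = V_GS − V_th = 2.02 − 1.42 = 0.6 V.
k_n = μ_nC_ox · (W/L) = 3.09 mA/V².
I_D = ½ k_n V_ov² = 0.5 × 3.09 × 0.6² = 0.556 mA.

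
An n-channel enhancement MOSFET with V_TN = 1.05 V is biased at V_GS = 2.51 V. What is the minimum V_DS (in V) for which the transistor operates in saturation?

The boundary between triode and saturation is V_DS = V_GS − V_TN = V_ov.
V_ov = 2.51 − 1.05 = 1.46 V.

V_DS,sat = 1.46 V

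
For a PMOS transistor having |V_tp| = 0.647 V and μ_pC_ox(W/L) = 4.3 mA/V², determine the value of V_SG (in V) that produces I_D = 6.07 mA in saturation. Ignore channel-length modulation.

In saturation I_D = ½ k_p (V_SG − |V_tp|)², so V_SG − |V_tp| = √(2 I_D / k_p) = √(2 × 6.07 / 4.3) = 1.68 V.
V_SG = 0.647 + 1.68 = 2.33 V.

V_SG = 2.33 V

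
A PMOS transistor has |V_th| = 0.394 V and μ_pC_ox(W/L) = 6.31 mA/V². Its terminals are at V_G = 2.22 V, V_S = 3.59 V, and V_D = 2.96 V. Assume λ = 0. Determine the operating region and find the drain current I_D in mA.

Triode; I_D = 2.63 mA

V_SG = V_S − V_G = 3.59 − 2.22 = 1.37 V; V_SD = V_S − V_D = 3.59 − 2.96 = 0.63 V.
V_ov = V_SG − |V_th| = 1.37 − 0.394 = 0.976 V.
Since V_SD = 0.63 V < V_ov = 0.976 V, the device is in the triode region.
I_D = k_p [V_ov · V_SD − ½ V_SD²] = 6.31 × [0.976 × 0.63 − 0.5 × 0.63²] = 2.63 mA.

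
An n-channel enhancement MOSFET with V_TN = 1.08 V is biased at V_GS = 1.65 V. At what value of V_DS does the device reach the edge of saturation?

V_DS,sat = 0.570 V

The boundary between triode and saturation is V_DS = V_GS − V_TN = V_ov.
V_ov = 1.65 − 1.08 = 0.57 V.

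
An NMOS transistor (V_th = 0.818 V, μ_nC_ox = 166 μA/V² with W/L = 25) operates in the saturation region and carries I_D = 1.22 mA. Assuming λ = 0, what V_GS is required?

V_GS = 1.58 V

k_n = μ_nC_ox · (W/L) = 4.15 mA/V².
In saturation I_D = ½ k_n (V_GS − V_th)², so V_GS − V_th = √(2 I_D / k_n) = √(2 × 1.22 / 4.15) = 0.767 V.
V_GS = 0.818 + 0.767 = 1.58 V.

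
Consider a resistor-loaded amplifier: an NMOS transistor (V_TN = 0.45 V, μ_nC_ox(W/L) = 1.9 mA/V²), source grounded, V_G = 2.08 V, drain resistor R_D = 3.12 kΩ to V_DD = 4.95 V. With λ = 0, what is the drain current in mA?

I_D = 1.41 mA

V_GS = V_G = 2.08 V, so V_ov = 2.08 − 0.45 = 1.63 V.
Assume saturation: I_D = ½ k_n V_ov² = 0.5 × 1.9 × 1.63² = 2.52 mA, giving V_DS = V_DD − I_D R_D = 4.95 − 2.52 × 3.12 = -2.93 V.
But -2.93 V < V_ov = 1.63 V, so the device is actually in triode.
In triode I_D = k_n[V_ov V_DS − ½ V_DS²] and I_D = (V_DD − V_DS)/R_D. Equating: 2.96 V_DS² − 10.66 V_DS + 4.95 = 0, giving V_DS = 0.548 V (the root below V_ov).
I_D = (4.95 − 0.548) / 3.12 = 1.41 mA.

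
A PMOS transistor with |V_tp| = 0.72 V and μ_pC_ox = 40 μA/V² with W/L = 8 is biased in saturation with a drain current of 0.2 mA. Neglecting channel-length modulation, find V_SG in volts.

k_p = μ_pC_ox · (W/L) = 0.32 mA/V².
In saturation I_D = ½ k_p (V_SG − |V_tp|)², so V_SG − |V_tp| = √(2 I_D / k_p) = √(2 × 0.2 / 0.32) = 1.12 V.
V_SG = 0.72 + 1.12 = 1.84 V.

V_SG = 1.84 V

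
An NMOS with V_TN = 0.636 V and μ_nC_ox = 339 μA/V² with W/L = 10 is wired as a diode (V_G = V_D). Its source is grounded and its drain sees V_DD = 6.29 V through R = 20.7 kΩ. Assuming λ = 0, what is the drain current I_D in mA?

With gate tied to drain, V_GS = V_DS ≥ V_GS − V_TN, so the device is in saturation.
k_n = μ_nC_ox · (W/L) = 3.39 mA/V².
KCL at the drain: ½ k_n (V_GS − V_TN)² = (V_DD − V_GS)/R.
Let x = V_GS − 0.636. Then 35.1 x² + x − 5.654 = 0, giving x = 0.387 V (positive root), so V_GS = 1.02 V.
I_D = (V_DD − V_GS)/R = (6.29 − 1.02) / 20.7 = 0.254 mA.

I_D = 0.254 mA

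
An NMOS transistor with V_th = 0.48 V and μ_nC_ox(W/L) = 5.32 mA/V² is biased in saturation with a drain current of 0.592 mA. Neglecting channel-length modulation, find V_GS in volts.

In saturation I_D = ½ k_n (V_GS − V_th)², so V_GS − V_th = √(2 I_D / k_n) = √(2 × 0.592 / 5.32) = 0.472 V.
V_GS = 0.48 + 0.472 = 0.952 V.

V_GS = 0.952 V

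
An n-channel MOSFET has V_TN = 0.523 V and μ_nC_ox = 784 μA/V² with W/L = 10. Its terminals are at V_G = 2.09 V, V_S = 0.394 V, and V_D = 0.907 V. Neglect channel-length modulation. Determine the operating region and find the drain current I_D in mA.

Triode; I_D = 3.69 mA

V_GS = V_G − V_S = 2.09 − 0.394 = 1.7 V; V_DS = V_D − V_S = 0.907 − 0.394 = 0.513 V.
k_n = μ_nC_ox · (W/L) = 7.84 mA/V².
V_ov = V_GS − V_TN = 1.7 − 0.523 = 1.17 V.
Since V_DS = 0.513 V < V_ov = 1.17 V, the device is in the triode region.
I_D = k_n [V_ov · V_DS − ½ V_DS²] = 7.84 × [1.17 × 0.513 − 0.5 × 0.513²] = 3.69 mA.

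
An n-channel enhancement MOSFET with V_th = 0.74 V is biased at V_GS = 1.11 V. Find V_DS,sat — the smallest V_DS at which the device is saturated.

The boundary between triode and saturation is V_DS = V_GS − V_th = V_ov.
V_ov = 1.11 − 0.74 = 0.37 V.

V_DS,sat = 0.370 V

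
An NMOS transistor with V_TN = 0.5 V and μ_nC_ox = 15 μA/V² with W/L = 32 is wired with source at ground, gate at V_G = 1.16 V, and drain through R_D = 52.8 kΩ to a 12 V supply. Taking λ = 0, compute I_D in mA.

V_GS = V_G = 1.16 V, so V_ov = 1.16 − 0.5 = 0.66 V.
k_n = μ_nC_ox · (W/L) = 0.48 mA/V².
Assume saturation: I_D = ½ k_n V_ov² = 0.5 × 0.48 × 0.66² = 0.105 mA, giving V_DS = V_DD − I_D R_D = 12 − 0.105 × 52.8 = 6.48 V.
V_DS = 6.48 V ≥ V_ov = 0.66 V, confirming saturation.

I_D = 0.105 mA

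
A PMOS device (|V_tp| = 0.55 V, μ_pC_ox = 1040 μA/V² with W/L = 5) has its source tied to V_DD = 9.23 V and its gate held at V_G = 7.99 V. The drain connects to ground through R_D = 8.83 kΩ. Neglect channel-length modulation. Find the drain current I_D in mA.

I_D = 1.00 mA

V_SG = V_DD − V_G = 9.23 − 7.99 = 1.24 V, so V_ov = 1.24 − 0.55 = 0.69 V.
k_p = μ_pC_ox · (W/L) = 5.2 mA/V².
Assume saturation: I_D = ½ k_p V_ov² = 0.5 × 5.2 × 0.69² = 1.24 mA, giving V_SD = V_DD − I_D R_D = 9.23 − 1.24 × 8.83 = -1.7 V.
But -1.7 V < V_ov = 0.69 V, so the device is actually in triode.
In triode I_D = k_p[V_ov V_SD − ½ V_SD²] and I_D = (V_DD − V_SD)/R_D. Equating: 23 V_SD² − 32.68 V_SD + 9.23 = 0, giving V_SD = 0.388 V (the root below V_ov).
I_D = (9.23 − 0.388) / 8.83 = 1 mA.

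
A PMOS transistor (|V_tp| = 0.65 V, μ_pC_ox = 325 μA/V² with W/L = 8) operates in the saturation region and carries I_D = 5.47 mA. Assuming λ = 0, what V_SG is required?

k_p = μ_pC_ox · (W/L) = 2.6 mA/V².
In saturation I_D = ½ k_p (V_SG − |V_tp|)², so V_SG − |V_tp| = √(2 I_D / k_p) = √(2 × 5.47 / 2.6) = 2.05 V.
V_SG = 0.65 + 2.05 = 2.7 V.

V_SG = 2.70 V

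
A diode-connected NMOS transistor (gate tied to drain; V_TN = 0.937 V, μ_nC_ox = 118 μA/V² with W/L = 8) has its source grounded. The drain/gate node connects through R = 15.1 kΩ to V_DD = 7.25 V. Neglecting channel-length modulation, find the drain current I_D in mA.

With gate tied to drain, V_GS = V_DS ≥ V_GS − V_TN, so the device is in saturation.
k_n = μ_nC_ox · (W/L) = 0.944 mA/V².
KCL at the drain: ½ k_n (V_GS − V_TN)² = (V_DD − V_GS)/R.
Let x = V_GS − 0.937. Then 7.13 x² + x − 6.313 = 0, giving x = 0.874 V (positive root), so V_GS = 1.81 V.
I_D = (V_DD − V_GS)/R = (7.25 − 1.81) / 15.1 = 0.36 mA.

I_D = 0.360 mA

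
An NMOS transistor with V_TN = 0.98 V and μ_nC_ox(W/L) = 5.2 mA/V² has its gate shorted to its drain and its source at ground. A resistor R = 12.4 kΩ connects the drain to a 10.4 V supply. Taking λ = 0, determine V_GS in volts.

V_GS = 1.51 V

With gate tied to drain, V_GS = V_DS ≥ V_GS − V_TN, so the device is in saturation.
KCL at the drain: ½ k_n (V_GS − V_TN)² = (V_DD − V_GS)/R.
Let x = V_GS − 0.98. Then 32.2 x² + x − 9.42 = 0, giving x = 0.525 V (positive root), so V_GS = 1.51 V.
I_D = (V_DD − V_GS)/R = (10.4 − 1.51) / 12.4 = 0.717 mA.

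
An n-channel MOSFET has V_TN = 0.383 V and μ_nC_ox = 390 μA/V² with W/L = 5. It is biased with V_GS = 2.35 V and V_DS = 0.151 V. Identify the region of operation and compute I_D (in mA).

k_n = μ_nC_ox · (W/L) = 1.95 mA/V².
V_ov = V_GS − V_TN = 2.35 − 0.383 = 1.97 V.
Since V_DS = 0.151 V < V_ov = 1.97 V, the device is in the triode region.
I_D = k_n [V_ov · V_DS − ½ V_DS²] = 1.95 × [1.97 × 0.151 − 0.5 × 0.151²] = 0.557 mA.

Triode; I_D = 0.557 mA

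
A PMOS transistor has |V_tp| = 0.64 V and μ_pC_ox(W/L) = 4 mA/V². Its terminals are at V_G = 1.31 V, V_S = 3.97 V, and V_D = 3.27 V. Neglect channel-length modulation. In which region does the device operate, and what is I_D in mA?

V_SG = V_S − V_G = 3.97 − 1.31 = 2.66 V; V_SD = V_S − V_D = 3.97 − 3.27 = 0.7 V.
V_ov = V_SG − |V_tp| = 2.66 − 0.64 = 2.02 V.
Since V_SD = 0.7 V < V_ov = 2.02 V, the device is in the triode region.
I_D = k_p [V_ov · V_SD − ½ V_SD²] = 4 × [2.02 × 0.7 − 0.5 × 0.7²] = 4.68 mA.

Triode; I_D = 4.68 mA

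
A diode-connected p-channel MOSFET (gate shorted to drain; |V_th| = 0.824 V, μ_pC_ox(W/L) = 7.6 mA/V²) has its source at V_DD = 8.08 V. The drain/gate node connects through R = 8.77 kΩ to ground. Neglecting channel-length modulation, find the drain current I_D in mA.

With gate tied to drain, V_SG = V_SD ≥ V_SG − |V_th|, so the device is in saturation.
KCL at the drain: ½ k_p (V_SG − |V_th|)² = (V_DD − V_SG)/R.
Let x = V_SG − 0.824. Then 33.3 x² + x − 7.256 = 0, giving x = 0.452 V (positive root), so V_SG = 1.28 V.
I_D = (V_DD − V_SG)/R = (8.08 − 1.28) / 8.77 = 0.776 mA.

I_D = 0.776 mA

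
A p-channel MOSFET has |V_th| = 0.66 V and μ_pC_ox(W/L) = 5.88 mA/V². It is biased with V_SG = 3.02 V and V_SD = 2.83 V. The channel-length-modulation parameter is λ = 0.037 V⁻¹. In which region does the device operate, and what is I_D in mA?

Saturation; I_D = 18.1 mA

V_ov = V_SG − |V_th| = 3.02 − 0.66 = 2.36 V.
Since V_SD = 2.83 V ≥ V_ov = 2.36 V, the device is in saturation.
I_D = ½ k_p V_ov² (1 + λ V_SD) = 0.5 × 5.88 × 2.36² × (1 + 0.037 × 2.83) = 18.1 mA.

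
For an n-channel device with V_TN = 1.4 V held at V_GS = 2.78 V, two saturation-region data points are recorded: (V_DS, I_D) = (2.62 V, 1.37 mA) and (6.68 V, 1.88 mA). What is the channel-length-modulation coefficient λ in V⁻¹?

λ = 0.121 V⁻¹

With V_GS fixed, I_D ∝ (1 + λ V_DS) in saturation, so I_D2/I_D1 = (1 + λ V_DS2)/(1 + λ V_DS1).
1.88/1.37 = 1.372 = (1 + 6.68 λ)/(1 + 2.62 λ).
Solving: λ (I_D1 V_DS2 − I_D2 V_DS1) = I_D2 − I_D1, so λ = (1.88 − 1.37) / (1.37 × 6.68 − 1.88 × 2.62) = 0.51 / 4.23 = 0.121 V⁻¹.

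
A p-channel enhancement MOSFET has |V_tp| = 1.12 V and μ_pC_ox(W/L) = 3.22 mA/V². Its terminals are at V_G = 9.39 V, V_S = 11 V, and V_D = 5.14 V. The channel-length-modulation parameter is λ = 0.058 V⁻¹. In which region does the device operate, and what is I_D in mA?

V_SG = V_S − V_G = 11 − 9.39 = 1.61 V; V_SD = V_S − V_D = 11 − 5.14 = 5.86 V.
V_ov = V_SG − |V_tp| = 1.61 − 1.12 = 0.49 V.
Since V_SD = 5.86 V ≥ V_ov = 0.49 V, the device is in saturation.
I_D = ½ k_p V_ov² (1 + λ V_SD) = 0.5 × 3.22 × 0.49² × (1 + 0.058 × 5.86) = 0.518 mA.

Saturation; I_D = 0.518 mA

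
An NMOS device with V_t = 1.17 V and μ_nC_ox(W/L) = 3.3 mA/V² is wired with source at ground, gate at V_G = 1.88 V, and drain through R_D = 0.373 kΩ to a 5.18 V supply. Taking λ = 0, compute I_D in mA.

V_GS = V_G = 1.88 V, so V_ov = 1.88 − 1.17 = 0.71 V.
Assume saturation: I_D = ½ k_n V_ov² = 0.5 × 3.3 × 0.71² = 0.832 mA, giving V_DS = V_DD − I_D R_D = 5.18 − 0.832 × 0.373 = 4.87 V.
V_DS = 4.87 V ≥ V_ov = 0.71 V, confirming saturation.

I_D = 0.832 mA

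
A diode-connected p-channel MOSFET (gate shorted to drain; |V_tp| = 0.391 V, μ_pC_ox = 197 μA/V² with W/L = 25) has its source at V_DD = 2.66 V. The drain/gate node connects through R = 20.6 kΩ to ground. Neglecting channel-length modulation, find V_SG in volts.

With gate tied to drain, V_SG = V_SD ≥ V_SG − |V_tp|, so the device is in saturation.
k_p = μ_pC_ox · (W/L) = 4.925 mA/V².
KCL at the drain: ½ k_p (V_SG − |V_tp|)² = (V_DD − V_SG)/R.
Let x = V_SG − 0.391. Then 50.7 x² + x − 2.269 = 0, giving x = 0.202 V (positive root), so V_SG = 0.593 V.
I_D = (V_DD − V_SG)/R = (2.66 − 0.593) / 20.6 = 0.1 mA.

V_SG = 0.593 V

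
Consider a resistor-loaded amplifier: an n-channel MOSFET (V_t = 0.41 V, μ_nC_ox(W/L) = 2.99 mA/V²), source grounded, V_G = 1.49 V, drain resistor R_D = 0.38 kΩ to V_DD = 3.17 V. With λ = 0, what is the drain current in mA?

I_D = 1.74 mA

V_GS = V_G = 1.49 V, so V_ov = 1.49 − 0.41 = 1.08 V.
Assume saturation: I_D = ½ k_n V_ov² = 0.5 × 2.99 × 1.08² = 1.74 mA, giving V_DS = V_DD − I_D R_D = 3.17 − 1.74 × 0.38 = 2.51 V.
V_DS = 2.51 V ≥ V_ov = 1.08 V, confirming saturation.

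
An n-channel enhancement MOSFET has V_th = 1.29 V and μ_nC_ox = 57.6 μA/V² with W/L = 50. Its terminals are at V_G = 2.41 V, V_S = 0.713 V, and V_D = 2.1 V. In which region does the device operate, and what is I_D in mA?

Saturation; I_D = 0.239 mA

V_GS = V_G − V_S = 2.41 − 0.713 = 1.7 V; V_DS = V_D − V_S = 2.1 − 0.713 = 1.39 V.
k_n = μ_nC_ox · (W/L) = 2.88 mA/V².
V_ov = V_GS − V_th = 1.7 − 1.29 = 0.407 V.
Since V_DS = 1.39 V ≥ V_ov = 0.407 V, the device is in saturation.
I_D = ½ k_n V_ov² = 0.5 × 2.88 × 0.407² = 0.239 mA.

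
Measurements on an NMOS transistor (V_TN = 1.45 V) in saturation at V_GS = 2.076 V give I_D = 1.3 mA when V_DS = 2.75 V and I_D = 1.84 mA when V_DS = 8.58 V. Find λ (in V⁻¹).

λ = 0.0886 V⁻¹

With V_GS fixed, I_D ∝ (1 + λ V_DS) in saturation, so I_D2/I_D1 = (1 + λ V_DS2)/(1 + λ V_DS1).
1.84/1.3 = 1.415 = (1 + 8.58 λ)/(1 + 2.75 λ).
Solving: λ (I_D1 V_DS2 − I_D2 V_DS1) = I_D2 − I_D1, so λ = (1.84 − 1.3) / (1.3 × 8.58 − 1.84 × 2.75) = 0.54 / 6.09 = 0.0886 V⁻¹.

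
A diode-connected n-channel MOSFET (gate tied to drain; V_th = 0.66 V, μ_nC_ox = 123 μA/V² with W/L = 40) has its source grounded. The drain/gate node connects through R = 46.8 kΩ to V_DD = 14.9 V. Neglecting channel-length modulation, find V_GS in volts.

V_GS = 1.01 V

With gate tied to drain, V_GS = V_DS ≥ V_GS − V_th, so the device is in saturation.
k_n = μ_nC_ox · (W/L) = 4.92 mA/V².
KCL at the drain: ½ k_n (V_GS − V_th)² = (V_DD − V_GS)/R.
Let x = V_GS − 0.66. Then 115 x² + x − 14.24 = 0, giving x = 0.347 V (positive root), so V_GS = 1.01 V.
I_D = (V_DD − V_GS)/R = (14.9 − 1.01) / 46.8 = 0.297 mA.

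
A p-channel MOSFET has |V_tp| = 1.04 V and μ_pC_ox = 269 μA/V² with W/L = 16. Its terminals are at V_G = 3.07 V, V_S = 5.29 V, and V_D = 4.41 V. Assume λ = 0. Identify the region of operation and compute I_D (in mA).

V_SG = V_S − V_G = 5.29 − 3.07 = 2.22 V; V_SD = V_S − V_D = 5.29 − 4.41 = 0.88 V.
k_p = μ_pC_ox · (W/L) = 4.304 mA/V².
V_ov = V_SG − |V_tp| = 2.22 − 1.04 = 1.18 V.
Since V_SD = 0.88 V < V_ov = 1.18 V, the device is in the triode region.
I_D = k_p [V_ov · V_SD − ½ V_SD²] = 4.304 × [1.18 × 0.88 − 0.5 × 0.88²] = 2.8 mA.

Triode; I_D = 2.80 mA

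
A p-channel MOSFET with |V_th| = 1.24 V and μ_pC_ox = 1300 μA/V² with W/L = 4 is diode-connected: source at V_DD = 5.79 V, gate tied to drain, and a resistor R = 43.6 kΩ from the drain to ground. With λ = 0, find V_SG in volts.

V_SG = 1.44 V

With gate tied to drain, V_SG = V_SD ≥ V_SG − |V_th|, so the device is in saturation.
k_p = μ_pC_ox · (W/L) = 5.2 mA/V².
KCL at the drain: ½ k_p (V_SG − |V_th|)² = (V_DD − V_SG)/R.
Let x = V_SG − 1.24. Then 113 x² + x − 4.55 = 0, giving x = 0.196 V (positive root), so V_SG = 1.44 V.
I_D = (V_DD − V_SG)/R = (5.79 − 1.44) / 43.6 = 0.0999 mA.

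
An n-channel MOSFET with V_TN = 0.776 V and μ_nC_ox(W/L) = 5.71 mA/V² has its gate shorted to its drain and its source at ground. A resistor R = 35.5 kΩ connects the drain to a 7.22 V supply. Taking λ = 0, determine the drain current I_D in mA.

I_D = 0.175 mA

With gate tied to drain, V_GS = V_DS ≥ V_GS − V_TN, so the device is in saturation.
KCL at the drain: ½ k_n (V_GS − V_TN)² = (V_DD − V_GS)/R.
Let x = V_GS − 0.776. Then 101 x² + x − 6.444 = 0, giving x = 0.247 V (positive root), so V_GS = 1.02 V.
I_D = (V_DD − V_GS)/R = (7.22 − 1.02) / 35.5 = 0.175 mA.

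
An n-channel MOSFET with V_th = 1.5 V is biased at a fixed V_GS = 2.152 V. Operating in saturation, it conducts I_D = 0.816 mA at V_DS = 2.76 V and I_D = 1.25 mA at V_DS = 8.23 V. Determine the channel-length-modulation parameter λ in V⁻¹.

With V_GS fixed, I_D ∝ (1 + λ V_DS) in saturation, so I_D2/I_D1 = (1 + λ V_DS2)/(1 + λ V_DS1).
1.25/0.816 = 1.532 = (1 + 8.23 λ)/(1 + 2.76 λ).
Solving: λ (I_D1 V_DS2 − I_D2 V_DS1) = I_D2 − I_D1, so λ = (1.25 − 0.816) / (0.816 × 8.23 − 1.25 × 2.76) = 0.434 / 3.27 = 0.133 V⁻¹.

λ = 0.133 V⁻¹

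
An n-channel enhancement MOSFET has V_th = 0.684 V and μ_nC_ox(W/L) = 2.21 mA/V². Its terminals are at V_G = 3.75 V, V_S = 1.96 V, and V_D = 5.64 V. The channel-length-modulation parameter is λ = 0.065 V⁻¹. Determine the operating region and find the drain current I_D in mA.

V_GS = V_G − V_S = 3.75 − 1.96 = 1.79 V; V_DS = V_D − V_S = 5.64 − 1.96 = 3.68 V.
V_ov = V_GS − V_th = 1.79 − 0.684 = 1.11 V.
Since V_DS = 3.68 V ≥ V_ov = 1.11 V, the device is in saturation.
I_D = ½ k_n V_ov² (1 + λ V_DS) = 0.5 × 2.21 × 1.11² × (1 + 0.065 × 3.68) = 1.67 mA.

Saturation; I_D = 1.67 mA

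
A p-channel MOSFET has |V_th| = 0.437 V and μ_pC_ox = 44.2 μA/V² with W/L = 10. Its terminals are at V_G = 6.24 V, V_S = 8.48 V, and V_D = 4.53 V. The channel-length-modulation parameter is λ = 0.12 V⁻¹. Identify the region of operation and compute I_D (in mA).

Saturation; I_D = 1.06 mA

V_SG = V_S − V_G = 8.48 − 6.24 = 2.24 V; V_SD = V_S − V_D = 8.48 − 4.53 = 3.95 V.
k_p = μ_pC_ox · (W/L) = 0.442 mA/V².
V_ov = V_SG − |V_th| = 2.24 − 0.437 = 1.8 V.
Since V_SD = 3.95 V ≥ V_ov = 1.8 V, the device is in saturation.
I_D = ½ k_p V_ov² (1 + λ V_SD) = 0.5 × 0.442 × 1.8² × (1 + 0.12 × 3.95) = 1.06 mA.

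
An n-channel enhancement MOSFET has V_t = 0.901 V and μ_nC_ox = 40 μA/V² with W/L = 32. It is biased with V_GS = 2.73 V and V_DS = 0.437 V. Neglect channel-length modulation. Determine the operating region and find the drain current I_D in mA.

k_n = μ_nC_ox · (W/L) = 1.28 mA/V².
V_ov = V_GS − V_t = 2.73 − 0.901 = 1.83 V.
Since V_DS = 0.437 V < V_ov = 1.83 V, the device is in the triode region.
I_D = k_n [V_ov · V_DS − ½ V_DS²] = 1.28 × [1.83 × 0.437 − 0.5 × 0.437²] = 0.901 mA.

Triode; I_D = 0.901 mA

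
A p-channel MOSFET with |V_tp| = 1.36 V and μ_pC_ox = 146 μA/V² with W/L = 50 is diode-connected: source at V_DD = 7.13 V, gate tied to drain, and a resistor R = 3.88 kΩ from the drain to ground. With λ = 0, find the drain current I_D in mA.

I_D = 1.33 mA

With gate tied to drain, V_SG = V_SD ≥ V_SG − |V_tp|, so the device is in saturation.
k_p = μ_pC_ox · (W/L) = 7.3 mA/V².
KCL at the drain: ½ k_p (V_SG − |V_tp|)² = (V_DD − V_SG)/R.
Let x = V_SG − 1.36. Then 14.2 x² + x − 5.77 = 0, giving x = 0.604 V (positive root), so V_SG = 1.96 V.
I_D = (V_DD − V_SG)/R = (7.13 − 1.96) / 3.88 = 1.33 mA.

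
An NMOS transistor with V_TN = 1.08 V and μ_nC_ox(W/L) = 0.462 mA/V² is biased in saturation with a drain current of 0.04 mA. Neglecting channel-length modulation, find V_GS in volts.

V_GS = 1.50 V

In saturation I_D = ½ k_n (V_GS − V_TN)², so V_GS − V_TN = √(2 I_D / k_n) = √(2 × 0.04 / 0.462) = 0.416 V.
V_GS = 1.08 + 0.416 = 1.5 V.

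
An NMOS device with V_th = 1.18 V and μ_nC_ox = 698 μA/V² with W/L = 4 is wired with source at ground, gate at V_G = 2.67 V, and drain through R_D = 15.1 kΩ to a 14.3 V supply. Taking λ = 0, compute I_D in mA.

V_GS = V_G = 2.67 V, so V_ov = 2.67 − 1.18 = 1.49 V.
k_n = μ_nC_ox · (W/L) = 2.792 mA/V².
Assume saturation: I_D = ½ k_n V_ov² = 0.5 × 2.792 × 1.49² = 3.1 mA, giving V_DS = V_DD − I_D R_D = 14.3 − 3.1 × 15.1 = -32.5 V.
But -32.5 V < V_ov = 1.49 V, so the device is actually in triode.
In triode I_D = k_n[V_ov V_DS − ½ V_DS²] and I_D = (V_DD − V_DS)/R_D. Equating: 21.1 V_DS² − 63.82 V_DS + 14.3 = 0, giving V_DS = 0.244 V (the root below V_ov).
I_D = (14.3 − 0.244) / 15.1 = 0.931 mA.

I_D = 0.931 mA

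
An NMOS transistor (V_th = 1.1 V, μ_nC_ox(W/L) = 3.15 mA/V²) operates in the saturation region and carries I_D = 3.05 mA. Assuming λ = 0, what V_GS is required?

V_GS = 2.49 V

In saturation I_D = ½ k_n (V_GS − V_th)², so V_GS − V_th = √(2 I_D / k_n) = √(2 × 3.05 / 3.15) = 1.39 V.
V_GS = 1.1 + 1.39 = 2.49 V.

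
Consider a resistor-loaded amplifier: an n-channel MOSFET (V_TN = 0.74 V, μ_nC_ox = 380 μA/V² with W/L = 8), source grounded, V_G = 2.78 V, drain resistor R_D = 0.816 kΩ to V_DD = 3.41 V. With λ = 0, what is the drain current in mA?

I_D = 3.38 mA

V_GS = V_G = 2.78 V, so V_ov = 2.78 − 0.74 = 2.04 V.
k_n = μ_nC_ox · (W/L) = 3.04 mA/V².
Assume saturation: I_D = ½ k_n V_ov² = 0.5 × 3.04 × 2.04² = 6.33 mA, giving V_DS = V_DD − I_D R_D = 3.41 − 6.33 × 0.816 = -1.75 V.
But -1.75 V < V_ov = 2.04 V, so the device is actually in triode.
In triode I_D = k_n[V_ov V_DS − ½ V_DS²] and I_D = (V_DD − V_DS)/R_D. Equating: 1.24 V_DS² − 6.061 V_DS + 3.41 = 0, giving V_DS = 0.649 V (the root below V_ov).
I_D = (3.41 − 0.649) / 0.816 = 3.38 mA.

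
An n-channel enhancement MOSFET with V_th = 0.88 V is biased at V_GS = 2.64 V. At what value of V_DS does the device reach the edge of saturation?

The boundary between triode and saturation is V_DS = V_GS − V_th = V_ov.
V_ov = 2.64 − 0.88 = 1.76 V.

V_DS,sat = 1.76 V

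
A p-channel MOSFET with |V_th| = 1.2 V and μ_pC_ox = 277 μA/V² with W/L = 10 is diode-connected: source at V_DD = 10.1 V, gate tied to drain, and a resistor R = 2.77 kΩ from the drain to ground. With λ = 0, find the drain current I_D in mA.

With gate tied to drain, V_SG = V_SD ≥ V_SG − |V_th|, so the device is in saturation.
k_p = μ_pC_ox · (W/L) = 2.77 mA/V².
KCL at the drain: ½ k_p (V_SG − |V_th|)² = (V_DD − V_SG)/R.
Let x = V_SG − 1.2. Then 3.84 x² + x − 8.9 = 0, giving x = 1.4 V (positive root), so V_SG = 2.6 V.
I_D = (V_DD − V_SG)/R = (10.1 − 2.6) / 2.77 = 2.71 mA.

I_D = 2.71 mA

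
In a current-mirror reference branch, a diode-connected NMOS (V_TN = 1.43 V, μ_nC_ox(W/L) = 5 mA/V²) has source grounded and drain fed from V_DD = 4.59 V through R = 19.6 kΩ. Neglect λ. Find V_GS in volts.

V_GS = 1.67 V

With gate tied to drain, V_GS = V_DS ≥ V_GS − V_TN, so the device is in saturation.
KCL at the drain: ½ k_n (V_GS − V_TN)² = (V_DD − V_GS)/R.
Let x = V_GS − 1.43. Then 49 x² + x − 3.16 = 0, giving x = 0.244 V (positive root), so V_GS = 1.67 V.
I_D = (V_DD − V_GS)/R = (4.59 − 1.67) / 19.6 = 0.149 mA.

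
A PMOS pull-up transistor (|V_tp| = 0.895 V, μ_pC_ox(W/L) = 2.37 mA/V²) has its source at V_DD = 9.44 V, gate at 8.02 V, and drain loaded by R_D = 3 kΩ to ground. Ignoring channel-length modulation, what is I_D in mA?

V_SG = V_DD − V_G = 9.44 − 8.02 = 1.42 V, so V_ov = 1.42 − 0.895 = 0.525 V.
Assume saturation: I_D = ½ k_p V_ov² = 0.5 × 2.37 × 0.525² = 0.327 mA, giving V_SD = V_DD − I_D R_D = 9.44 − 0.327 × 3 = 8.46 V.
V_SD = 8.46 V ≥ V_ov = 0.525 V, confirming saturation.

I_D = 0.327 mA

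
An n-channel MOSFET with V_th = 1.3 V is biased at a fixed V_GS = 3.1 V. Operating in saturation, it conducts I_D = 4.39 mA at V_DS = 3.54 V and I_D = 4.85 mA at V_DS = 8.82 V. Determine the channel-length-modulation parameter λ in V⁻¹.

λ = 0.0213 V⁻¹

With V_GS fixed, I_D ∝ (1 + λ V_DS) in saturation, so I_D2/I_D1 = (1 + λ V_DS2)/(1 + λ V_DS1).
4.85/4.39 = 1.105 = (1 + 8.82 λ)/(1 + 3.54 λ).
Solving: λ (I_D1 V_DS2 − I_D2 V_DS1) = I_D2 − I_D1, so λ = (4.85 − 4.39) / (4.39 × 8.82 − 4.85 × 3.54) = 0.46 / 21.6 = 0.0213 V⁻¹.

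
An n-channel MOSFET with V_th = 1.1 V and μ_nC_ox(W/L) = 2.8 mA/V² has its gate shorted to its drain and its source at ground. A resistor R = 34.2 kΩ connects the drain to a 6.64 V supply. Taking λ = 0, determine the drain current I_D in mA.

I_D = 0.152 mA

With gate tied to drain, V_GS = V_DS ≥ V_GS − V_th, so the device is in saturation.
KCL at the drain: ½ k_n (V_GS − V_th)² = (V_DD − V_GS)/R.
Let x = V_GS − 1.1. Then 47.9 x² + x − 5.54 = 0, giving x = 0.33 V (positive root), so V_GS = 1.43 V.
I_D = (V_DD − V_GS)/R = (6.64 − 1.43) / 34.2 = 0.152 mA.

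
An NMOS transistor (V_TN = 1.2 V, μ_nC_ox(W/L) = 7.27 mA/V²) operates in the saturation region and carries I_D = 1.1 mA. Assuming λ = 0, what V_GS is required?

In saturation I_D = ½ k_n (V_GS − V_TN)², so V_GS − V_TN = √(2 I_D / k_n) = √(2 × 1.1 / 7.27) = 0.55 V.
V_GS = 1.2 + 0.55 = 1.75 V.

V_GS = 1.75 V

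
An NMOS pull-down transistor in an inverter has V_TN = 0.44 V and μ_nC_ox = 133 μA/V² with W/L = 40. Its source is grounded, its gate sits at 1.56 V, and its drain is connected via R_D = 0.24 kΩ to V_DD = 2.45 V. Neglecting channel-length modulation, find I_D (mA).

I_D = 3.34 mA

V_GS = V_G = 1.56 V, so V_ov = 1.56 − 0.44 = 1.12 V.
k_n = μ_nC_ox · (W/L) = 5.32 mA/V².
Assume saturation: I_D = ½ k_n V_ov² = 0.5 × 5.32 × 1.12² = 3.34 mA, giving V_DS = V_DD − I_D R_D = 2.45 − 3.34 × 0.24 = 1.65 V.
V_DS = 1.65 V ≥ V_ov = 1.12 V, confirming saturation.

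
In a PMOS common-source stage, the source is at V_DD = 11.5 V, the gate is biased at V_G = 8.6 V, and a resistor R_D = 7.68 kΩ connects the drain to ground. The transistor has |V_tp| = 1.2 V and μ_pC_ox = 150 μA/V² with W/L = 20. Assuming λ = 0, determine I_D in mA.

I_D = 1.46 mA

V_SG = V_DD − V_G = 11.5 − 8.6 = 2.9 V, so V_ov = 2.9 − 1.2 = 1.7 V.
k_p = μ_pC_ox · (W/L) = 3 mA/V².
Assume saturation: I_D = ½ k_p V_ov² = 0.5 × 3 × 1.7² = 4.34 mA, giving V_SD = V_DD − I_D R_D = 11.5 − 4.34 × 7.68 = -21.8 V.
But -21.8 V < V_ov = 1.7 V, so the device is actually in triode.
In triode I_D = k_p[V_ov V_SD − ½ V_SD²] and I_D = (V_DD − V_SD)/R_D. Equating: 11.5 V_SD² − 40.17 V_SD + 11.5 = 0, giving V_SD = 0.315 V (the root below V_ov).
I_D = (11.5 − 0.315) / 7.68 = 1.46 mA.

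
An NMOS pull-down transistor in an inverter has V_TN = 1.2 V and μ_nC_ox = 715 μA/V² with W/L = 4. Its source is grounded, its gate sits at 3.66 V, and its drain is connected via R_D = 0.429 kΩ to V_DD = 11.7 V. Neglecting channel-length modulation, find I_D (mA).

V_GS = V_G = 3.66 V, so V_ov = 3.66 − 1.2 = 2.46 V.
k_n = μ_nC_ox · (W/L) = 2.86 mA/V².
Assume saturation: I_D = ½ k_n V_ov² = 0.5 × 2.86 × 2.46² = 8.65 mA, giving V_DS = V_DD − I_D R_D = 11.7 − 8.65 × 0.429 = 7.99 V.
V_DS = 7.99 V ≥ V_ov = 2.46 V, confirming saturation.

I_D = 8.65 mA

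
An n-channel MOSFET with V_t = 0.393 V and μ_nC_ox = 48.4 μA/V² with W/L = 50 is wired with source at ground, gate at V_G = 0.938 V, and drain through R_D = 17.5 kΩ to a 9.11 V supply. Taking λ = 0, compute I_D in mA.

I_D = 0.359 mA

V_GS = V_G = 0.938 V, so V_ov = 0.938 − 0.393 = 0.545 V.
k_n = μ_nC_ox · (W/L) = 2.42 mA/V².
Assume saturation: I_D = ½ k_n V_ov² = 0.5 × 2.42 × 0.545² = 0.359 mA, giving V_DS = V_DD − I_D R_D = 9.11 − 0.359 × 17.5 = 2.82 V.
V_DS = 2.82 V ≥ V_ov = 0.545 V, confirming saturation.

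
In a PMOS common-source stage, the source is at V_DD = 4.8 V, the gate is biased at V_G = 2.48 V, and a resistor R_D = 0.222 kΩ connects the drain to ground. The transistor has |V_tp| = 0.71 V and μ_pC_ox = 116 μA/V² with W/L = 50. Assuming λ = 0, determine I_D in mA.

I_D = 7.52 mA

V_SG = V_DD − V_G = 4.8 − 2.48 = 2.32 V, so V_ov = 2.32 − 0.71 = 1.61 V.
k_p = μ_pC_ox · (W/L) = 5.8 mA/V².
Assume saturation: I_D = ½ k_p V_ov² = 0.5 × 5.8 × 1.61² = 7.52 mA, giving V_SD = V_DD − I_D R_D = 4.8 − 7.52 × 0.222 = 3.13 V.
V_SD = 3.13 V ≥ V_ov = 1.61 V, confirming saturation.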